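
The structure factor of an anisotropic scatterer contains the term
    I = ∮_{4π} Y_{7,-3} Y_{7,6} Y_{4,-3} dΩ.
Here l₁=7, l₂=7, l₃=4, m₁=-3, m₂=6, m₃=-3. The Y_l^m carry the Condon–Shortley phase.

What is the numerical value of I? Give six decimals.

Checks pass: Σm=0; 18 even; l₃=4∈[0,14].
(2·7+1)(2·7+1)(2·4+1) = 2025
Δ: 10! 4! 4! / 19! → 1/58198140
sum: t=3:−1/17418240 t=4:+1/622080 t=5:−1/230400 t=6:+1/622080 t=7:−1/17418240 = -1/806400
3j²(7 7 4; 0 0 0) = Δ·Π!·Σ² = 2268/230945  (sign -1)
sum: t=9:−1/52254720 t=10:+1/522547200 = -1/58060800
3j²(7 7 4; -3 6 -3) = Δ·Π!·Σ² = 9/646  (sign +1)
combine: 4πI² = 2025·2268/230945·9/646 = 4133430/14919047
take √, sign -1: I = -0.14848406

-0.148484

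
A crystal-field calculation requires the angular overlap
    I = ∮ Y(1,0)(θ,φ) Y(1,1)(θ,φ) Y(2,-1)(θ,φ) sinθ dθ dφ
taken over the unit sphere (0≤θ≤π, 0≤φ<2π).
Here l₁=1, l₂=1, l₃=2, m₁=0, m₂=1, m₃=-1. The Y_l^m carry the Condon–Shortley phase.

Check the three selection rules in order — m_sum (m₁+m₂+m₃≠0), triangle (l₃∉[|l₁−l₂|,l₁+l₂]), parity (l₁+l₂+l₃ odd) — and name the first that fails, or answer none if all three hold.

none

Σmᵢ = 0  ✓
l₃∈[|l₁−l₂|,l₁+l₂]=[0,2], have l₃=2  ✓
Σlᵢ = 4 ⇒ even  ✓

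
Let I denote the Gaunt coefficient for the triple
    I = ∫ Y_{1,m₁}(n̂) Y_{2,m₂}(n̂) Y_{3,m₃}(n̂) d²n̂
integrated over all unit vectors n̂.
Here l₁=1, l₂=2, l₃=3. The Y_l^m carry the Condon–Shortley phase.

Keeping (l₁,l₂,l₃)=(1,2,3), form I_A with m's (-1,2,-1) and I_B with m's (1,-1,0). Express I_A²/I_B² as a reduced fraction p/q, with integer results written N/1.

1/3

Same 1,2,3: normalisation and zero-m 3j drop out of the ratio.
A: Δ: 0! 2! 4! / 7! → 1/105; sum: t=0:+1/48 = 1/48; 3j²(1 2 3; -1 2 -1) = Δ·Π!·Σ² = 1/105  (sign +1)
B: Δ: 0! 2! 4! / 7! → 1/105; sum: t=0:+1/12 = 1/12; 3j²(1 2 3; 1 -1 0) = Δ·Π!·Σ² = 1/35  (sign -1)
I_A²/I_B² = (1/105)/(1/35) = 1/3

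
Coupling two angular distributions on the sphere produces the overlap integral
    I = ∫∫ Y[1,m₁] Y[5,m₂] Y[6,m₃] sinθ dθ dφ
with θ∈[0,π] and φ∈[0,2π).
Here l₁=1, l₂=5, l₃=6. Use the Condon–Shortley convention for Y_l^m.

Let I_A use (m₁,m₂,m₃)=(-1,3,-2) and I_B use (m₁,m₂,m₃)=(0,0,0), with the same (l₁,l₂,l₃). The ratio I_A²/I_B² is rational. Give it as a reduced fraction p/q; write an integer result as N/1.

Shared (l₁,l₂,l₃)=(1,5,6): N and (l;000)² cancel in I_A²/I_B².
A: Δ = 0!·2!·10!/13! = 1/858; Racah Σ t=0..0: t=0:+1/161280 = 1/161280; ⇒ 3j(1 5 6; -1 3 -2)² = 1/143, sgn +1
B: Δ = 0!·2!·10!/13! = 1/858; Racah Σ t=0..0: t=0:+1/14400 = 1/14400; ⇒ 3j(1 5 6; 0 0 0)² = 6/143, sgn +1
I_A²/I_B² = (1/143)/(6/143) = 1/6

1/6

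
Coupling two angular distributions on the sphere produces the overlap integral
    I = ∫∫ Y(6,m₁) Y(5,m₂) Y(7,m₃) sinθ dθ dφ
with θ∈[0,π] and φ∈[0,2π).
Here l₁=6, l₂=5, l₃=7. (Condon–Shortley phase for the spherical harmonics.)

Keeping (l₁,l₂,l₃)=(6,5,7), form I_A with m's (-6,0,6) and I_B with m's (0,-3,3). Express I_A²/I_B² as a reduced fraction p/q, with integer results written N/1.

Shared (l₁,l₂,l₃)=(6,5,7): N and (l;000)² cancel in I_A²/I_B².
A: Δ = 4!·8!·6!/19! = 1/174594420; Racah Σ t=4..4: t=4:+1/116121600 = 1/116121600; ⇒ 3j(6 5 7; -6 0 6)² = 165/9044, sgn -1
B: Δ = 4!·8!·6!/19! = 1/174594420; Racah Σ t=0..2: t=0:+1/1658880 t=1:−1/518400 t=2:+1/1658880 = -1/1382400; ⇒ 3j(6 5 7; 0 -3 3)² = 504/46189, sgn -1
I_A²/I_B² = (165/9044)/(504/46189) = 7865/4704

7865/4704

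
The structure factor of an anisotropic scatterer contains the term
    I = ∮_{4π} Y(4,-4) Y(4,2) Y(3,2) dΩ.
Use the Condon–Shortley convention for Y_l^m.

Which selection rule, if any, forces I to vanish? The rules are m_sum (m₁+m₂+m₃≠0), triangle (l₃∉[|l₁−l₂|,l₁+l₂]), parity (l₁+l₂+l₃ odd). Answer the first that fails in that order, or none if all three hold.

m₁+m₂+m₃ = -4 + 2 + 2 = 0  ✓
triangle: |4−4|=0 ≤ l₃=3 ≤ 4+4=8  ✓
parity: l₁+l₂+l₃ = 11 is odd  ✗

parity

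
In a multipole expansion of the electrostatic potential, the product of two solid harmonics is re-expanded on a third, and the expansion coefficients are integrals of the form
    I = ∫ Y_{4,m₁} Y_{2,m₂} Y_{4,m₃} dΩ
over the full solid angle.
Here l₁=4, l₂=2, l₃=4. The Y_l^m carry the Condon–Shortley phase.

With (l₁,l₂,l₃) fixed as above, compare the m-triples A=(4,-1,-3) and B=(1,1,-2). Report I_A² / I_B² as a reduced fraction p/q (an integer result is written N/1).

196/81

Same 4,2,4: normalisation and zero-m 3j drop out of the ratio.
A: Δ: 2! 6! 2! / 11! → 1/13860; sum: t=0:+1/1440 = 1/1440; 3j²(4 2 4; 4 -1 -3) = Δ·Π!·Σ² = 7/165  (sign -1)
B: Δ: 2! 6! 2! / 11! → 1/13860; sum: t=1:−1/96 t=2:+1/240 = -1/160; 3j²(4 2 4; 1 1 -2) = Δ·Π!·Σ² = 27/1540  (sign -1)
I_A²/I_B² = (7/165)/(27/1540) = 196/81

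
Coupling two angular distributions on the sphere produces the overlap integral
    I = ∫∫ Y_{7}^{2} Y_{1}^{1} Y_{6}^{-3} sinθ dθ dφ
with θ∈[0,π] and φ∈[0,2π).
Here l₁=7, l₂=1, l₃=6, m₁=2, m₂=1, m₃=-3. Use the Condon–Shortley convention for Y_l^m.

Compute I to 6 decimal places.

0.110647

Rules hold: Σm=0, L=14 even, 6≤6≤8.
N = 15·3·13 = 585
Δ = 2!·12!·0!/15! = 1/1365
Racah Σ t=1..1: t=1:−1/518400 = -1/518400
⇒ 3j(7 1 6; 0 0 0)² = 7/195, sgn -1
Racah Σ t=2..2: t=2:+1/4354560 = 1/4354560
⇒ 3j(7 1 6; 2 1 -3)² = 2/273, sgn -1
4πI² = N·(3j₀)²·(3jₘ)² = 2/13
I = +1·√(0.153846/4π) = 0.11064668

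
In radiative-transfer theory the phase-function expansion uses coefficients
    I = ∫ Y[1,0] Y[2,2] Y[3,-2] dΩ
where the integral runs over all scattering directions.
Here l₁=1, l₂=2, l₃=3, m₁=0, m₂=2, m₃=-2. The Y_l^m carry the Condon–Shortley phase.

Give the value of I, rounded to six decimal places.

Checks pass: Σm=0; 6 even; l₃=3∈[1,3].
(2·1+1)(2·2+1)(2·3+1) = 105
Δ: 0! 2! 4! / 7! → 1/105
sum: t=0:+1/4 = 1/4
3j²(1 2 3; 0 0 0) = Δ·Π!·Σ² = 3/35  (sign -1)
sum: t=0:+1/24 = 1/24
3j²(1 2 3; 0 2 -2) = Δ·Π!·Σ² = 1/21  (sign -1)
combine: 4πI² = 105·3/35·1/21 = 3/7
take √, sign +1: I = 0.18467439

0.184674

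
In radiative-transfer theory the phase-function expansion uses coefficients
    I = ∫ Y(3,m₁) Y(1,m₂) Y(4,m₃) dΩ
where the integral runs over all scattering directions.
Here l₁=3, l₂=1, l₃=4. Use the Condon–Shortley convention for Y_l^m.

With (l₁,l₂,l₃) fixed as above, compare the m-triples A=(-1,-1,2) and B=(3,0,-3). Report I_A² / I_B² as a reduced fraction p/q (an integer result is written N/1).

Same 3,1,4: normalisation and zero-m 3j drop out of the ratio.
A: Δ: 0! 6! 2! / 9! → 1/252; sum: t=0:+1/96 = 1/96; 3j²(3 1 4; -1 -1 2) = Δ·Π!·Σ² = 5/84  (sign +1)
B: Δ: 0! 6! 2! / 9! → 1/252; sum: t=0:+1/720 = 1/720; 3j²(3 1 4; 3 0 -3) = Δ·Π!·Σ² = 1/36  (sign -1)
I_A²/I_B² = (5/84)/(1/36) = 15/7

15/7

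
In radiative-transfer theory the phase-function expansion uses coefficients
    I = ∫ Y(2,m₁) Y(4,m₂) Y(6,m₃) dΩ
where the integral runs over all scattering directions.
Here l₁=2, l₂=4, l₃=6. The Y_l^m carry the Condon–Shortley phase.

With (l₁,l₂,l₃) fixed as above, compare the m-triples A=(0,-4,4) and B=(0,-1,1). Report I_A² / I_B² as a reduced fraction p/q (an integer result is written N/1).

Same 2,4,6: normalisation and zero-m 3j drop out of the ratio.
A: Δ: 0! 4! 8! / 13! → 1/6435; sum: t=0:+1/161280 = 1/161280; 3j²(2 4 6; 0 -4 4) = Δ·Π!·Σ² = 1/143  (sign +1)
B: Δ: 0! 4! 8! / 13! → 1/6435; sum: t=0:+1/2880 = 1/2880; 3j²(2 4 6; 0 -1 1) = Δ·Π!·Σ² = 14/429  (sign -1)
I_A²/I_B² = (1/143)/(14/429) = 3/14

3/14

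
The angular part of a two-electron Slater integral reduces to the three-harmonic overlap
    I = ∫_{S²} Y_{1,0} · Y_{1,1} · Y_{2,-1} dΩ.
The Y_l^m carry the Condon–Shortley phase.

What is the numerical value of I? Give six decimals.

-0.218510

Rules hold: Σm=0, L=4 even, 0≤2≤2.
N = 3·3·5 = 45
Δ = 0!·2!·2!/5! = 1/30
Racah Σ t=0..0: t=0:+1/1 = 1/1
⇒ 3j(1 1 2; 0 0 0)² = 2/15, sgn +1
Racah Σ t=0..0: t=0:+1/2 = 1/2
⇒ 3j(1 1 2; 0 1 -1)² = 1/10, sgn -1
4πI² = N·(3j₀)²·(3jₘ)² = 3/5
I = -1·√(0.6/4π) = -0.21850969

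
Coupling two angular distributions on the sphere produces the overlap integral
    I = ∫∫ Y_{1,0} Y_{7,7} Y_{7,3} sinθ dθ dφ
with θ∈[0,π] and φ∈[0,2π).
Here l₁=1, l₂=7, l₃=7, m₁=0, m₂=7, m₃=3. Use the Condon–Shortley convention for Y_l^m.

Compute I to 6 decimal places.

Σmᵢ = 10 ≠ 0, so the φ-integral vanishes; I = 0

0.000000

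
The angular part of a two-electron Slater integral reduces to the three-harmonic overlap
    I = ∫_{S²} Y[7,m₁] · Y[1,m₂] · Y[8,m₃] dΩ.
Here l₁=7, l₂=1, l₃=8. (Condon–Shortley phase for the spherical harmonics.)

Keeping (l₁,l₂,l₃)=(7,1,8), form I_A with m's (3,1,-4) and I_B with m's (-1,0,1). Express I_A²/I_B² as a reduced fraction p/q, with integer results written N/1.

22/21

Same 7,1,8: normalisation and zero-m 3j drop out of the ratio.
A: Δ: 0! 14! 2! / 17! → 1/2040; sum: t=0:+1/174182400 = 1/174182400; 3j²(7 1 8; 3 1 -4) = Δ·Π!·Σ² = 11/340  (sign +1)
B: Δ: 0! 14! 2! / 17! → 1/2040; sum: t=0:+1/29030400 = 1/29030400; 3j²(7 1 8; -1 0 1) = Δ·Π!·Σ² = 21/680  (sign -1)
I_A²/I_B² = (11/340)/(21/680) = 22/21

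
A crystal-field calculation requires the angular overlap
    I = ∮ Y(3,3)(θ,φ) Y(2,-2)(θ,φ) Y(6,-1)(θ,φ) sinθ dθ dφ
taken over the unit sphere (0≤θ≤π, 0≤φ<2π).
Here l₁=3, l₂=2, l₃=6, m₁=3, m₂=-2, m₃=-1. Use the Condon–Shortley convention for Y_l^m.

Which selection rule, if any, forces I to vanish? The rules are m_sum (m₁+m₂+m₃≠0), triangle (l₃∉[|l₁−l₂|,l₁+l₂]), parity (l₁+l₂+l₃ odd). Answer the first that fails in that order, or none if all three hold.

m₁+m₂+m₃ = 3 − 2 − 1 = 0  ✓
triangle: |3−2|=1 ≤ l₃=6 ≤ 3+2=5  ✗
parity: l₁+l₂+l₃ = 11 is odd

triangle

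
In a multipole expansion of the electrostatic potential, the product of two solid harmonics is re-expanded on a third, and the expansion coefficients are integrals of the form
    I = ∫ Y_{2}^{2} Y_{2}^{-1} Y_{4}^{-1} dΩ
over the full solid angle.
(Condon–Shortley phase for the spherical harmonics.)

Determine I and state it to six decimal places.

-0.090112

m-sum 0 ✓  L=8 even ✓  0≤4≤4 ✓
Π(2lᵢ+1) = 5×5×9 = 225
triangle coeff Δ(2,2,4) = 1/630
Σ_t [0,0]: t=0:+1/16 = 1/16
(3j)²=2/35 [(2 2 4; 0 0 0)], sign=+1
Σ_t [0,0]: t=0:+1/144 = 1/144
(3j)²=1/126 [(2 2 4; 2 -1 -1)], sign=-1
⇒ 4πI² = 5/49
I = (-1)√(5/49/(4π)) = -0.09011188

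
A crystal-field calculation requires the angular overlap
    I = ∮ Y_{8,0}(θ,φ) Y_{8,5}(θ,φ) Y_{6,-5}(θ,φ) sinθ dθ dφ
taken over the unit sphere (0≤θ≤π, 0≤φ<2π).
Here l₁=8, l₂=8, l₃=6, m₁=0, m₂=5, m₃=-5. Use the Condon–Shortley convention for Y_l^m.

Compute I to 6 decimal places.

-0.136937

Rules hold: Σm=0, L=22 even, 0≤6≤16.
N = 17·17·13 = 3757
Δ = 10!·6!·6!/23! = 1/13742520792
Racah Σ t=2..8: t=2:+1/41803776000 t=3:−1/435456000 t=4:+1/39813120 t=5:−1/18662400 t=6:+1/39813120 t=7:−1/435456000 t=8:+1/41803776000 = -11/1393459200
⇒ 3j(8 8 6; 0 0 0)² = 600/96577, sgn -1
Racah Σ t=7..8: t=7:−1/2612736000 t=8:+1/6967296000 = -1/4180377600
⇒ 3j(8 8 6; 0 5 -5)² = 75/7429, sgn +1
4πI² = N·(3j₀)²·(3jₘ)² = 45000/190969
I = -1·√(0.23564/4π) = -0.13693671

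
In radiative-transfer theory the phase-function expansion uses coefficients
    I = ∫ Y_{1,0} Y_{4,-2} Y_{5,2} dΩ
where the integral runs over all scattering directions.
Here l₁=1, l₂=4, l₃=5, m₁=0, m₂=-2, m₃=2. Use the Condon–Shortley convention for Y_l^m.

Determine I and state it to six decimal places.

Rules hold: Σm=0, L=10 even, 3≤5≤5.
N = 3·9·11 = 297
Δ = 0!·2!·8!/11! = 1/495
Racah Σ t=0..0: t=0:+1/576 = 1/576
⇒ 3j(1 4 5; 0 0 0)² = 5/99, sgn -1
Racah Σ t=0..0: t=0:+1/1440 = 1/1440
⇒ 3j(1 4 5; 0 -2 2)² = 7/165, sgn -1
4πI² = N·(3j₀)²·(3jₘ)² = 7/11
I = +1·√(0.636364/4π) = 0.22503380

0.225034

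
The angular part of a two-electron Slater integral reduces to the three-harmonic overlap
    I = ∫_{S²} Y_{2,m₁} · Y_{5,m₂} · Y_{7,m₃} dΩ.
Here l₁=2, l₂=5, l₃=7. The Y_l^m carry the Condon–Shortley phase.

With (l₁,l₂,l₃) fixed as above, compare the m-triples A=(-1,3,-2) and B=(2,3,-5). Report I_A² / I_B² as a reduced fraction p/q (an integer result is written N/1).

2/11

Same 2,5,7: normalisation and zero-m 3j drop out of the ratio.
A: Δ: 0! 4! 10! / 15! → 1/15015; sum: t=0:+1/483840 = 1/483840; 3j²(2 5 7; -1 3 -2) = Δ·Π!·Σ² = 6/1001  (sign -1)
B: Δ: 0! 4! 10! / 15! → 1/15015; sum: t=0:+1/1935360 = 1/1935360; 3j²(2 5 7; 2 3 -5) = Δ·Π!·Σ² = 3/91  (sign +1)
I_A²/I_B² = (6/1001)/(3/91) = 2/11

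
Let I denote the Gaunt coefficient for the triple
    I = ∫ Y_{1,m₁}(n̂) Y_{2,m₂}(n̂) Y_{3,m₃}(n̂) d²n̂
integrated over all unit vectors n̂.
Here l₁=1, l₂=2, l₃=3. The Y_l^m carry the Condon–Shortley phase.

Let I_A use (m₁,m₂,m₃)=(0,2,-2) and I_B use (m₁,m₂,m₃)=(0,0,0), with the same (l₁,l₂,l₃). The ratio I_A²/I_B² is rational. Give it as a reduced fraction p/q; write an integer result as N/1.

5/9

Same 1,2,3: normalisation and zero-m 3j drop out of the ratio.
A: Δ: 0! 2! 4! / 7! → 1/105; sum: t=0:+1/24 = 1/24; 3j²(1 2 3; 0 2 -2) = Δ·Π!·Σ² = 1/21  (sign -1)
B: Δ: 0! 2! 4! / 7! → 1/105; sum: t=0:+1/4 = 1/4; 3j²(1 2 3; 0 0 0) = Δ·Π!·Σ² = 3/35  (sign -1)
I_A²/I_B² = (1/21)/(3/35) = 5/9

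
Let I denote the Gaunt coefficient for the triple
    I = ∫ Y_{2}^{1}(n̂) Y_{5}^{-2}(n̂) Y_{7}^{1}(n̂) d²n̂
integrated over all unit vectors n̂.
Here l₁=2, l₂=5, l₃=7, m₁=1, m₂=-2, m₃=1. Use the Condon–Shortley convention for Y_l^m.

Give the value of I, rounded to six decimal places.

-0.143343

Checks pass: Σm=0; 14 even; l₃=7∈[3,7].
(2·2+1)(2·5+1)(2·7+1) = 825
Δ: 0! 4! 10! / 15! → 1/15015
sum: t=0:+1/57600 = 1/57600
3j²(2 5 7; 0 0 0) = Δ·Π!·Σ² = 21/715  (sign -1)
sum: t=0:+1/181440 = 1/181440
3j²(2 5 7; 1 -2 1) = Δ·Π!·Σ² = 32/3003  (sign +1)
combine: 4πI² = 825·21/715·32/3003 = 480/1859
take √, sign -1: I = -0.14334284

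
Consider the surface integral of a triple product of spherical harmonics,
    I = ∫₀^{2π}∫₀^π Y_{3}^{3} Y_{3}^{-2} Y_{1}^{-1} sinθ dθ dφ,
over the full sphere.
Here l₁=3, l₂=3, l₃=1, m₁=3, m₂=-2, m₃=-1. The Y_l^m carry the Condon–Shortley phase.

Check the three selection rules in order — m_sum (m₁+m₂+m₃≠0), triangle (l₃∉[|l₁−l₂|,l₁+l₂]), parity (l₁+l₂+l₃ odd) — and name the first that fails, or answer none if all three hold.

m₁+m₂+m₃ = 3 − 2 − 1 = 0  ✓
triangle: |3−3|=0 ≤ l₃=1 ≤ 3+3=6  ✓
parity: l₁+l₂+l₃ = 7 is odd  ✗

parity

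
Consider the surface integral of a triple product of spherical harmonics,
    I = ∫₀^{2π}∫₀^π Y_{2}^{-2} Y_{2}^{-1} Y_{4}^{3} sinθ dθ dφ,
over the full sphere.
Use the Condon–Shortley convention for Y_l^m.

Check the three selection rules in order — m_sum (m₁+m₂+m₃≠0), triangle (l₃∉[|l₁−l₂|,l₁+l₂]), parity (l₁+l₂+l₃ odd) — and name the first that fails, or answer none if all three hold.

azimuthal sum: -2 − 1 + 3 = 0  ✓
0 ≤ 4 ≤ 4 (triangle on l)  ✓
L = 2 + 2 + 4 = 8 (even)  ✓

none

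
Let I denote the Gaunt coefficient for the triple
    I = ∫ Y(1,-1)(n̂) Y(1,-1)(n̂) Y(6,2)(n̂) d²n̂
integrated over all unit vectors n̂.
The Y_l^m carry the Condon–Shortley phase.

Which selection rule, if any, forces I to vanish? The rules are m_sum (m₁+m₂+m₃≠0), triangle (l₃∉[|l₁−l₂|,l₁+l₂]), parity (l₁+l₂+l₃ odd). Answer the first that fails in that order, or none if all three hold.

triangle

m₁+m₂+m₃ = -1 − 1 + 2 = 0  ✓
triangle: |1−1|=0 ≤ l₃=6 ≤ 1+1=2  ✗
parity: l₁+l₂+l₃ = 8 is even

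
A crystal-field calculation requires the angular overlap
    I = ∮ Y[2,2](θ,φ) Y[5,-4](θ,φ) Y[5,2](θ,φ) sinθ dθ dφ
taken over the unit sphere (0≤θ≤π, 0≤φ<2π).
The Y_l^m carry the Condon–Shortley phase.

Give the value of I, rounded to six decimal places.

Checks pass: Σm=0; 12 even; l₃=5∈[3,7].
(2·2+1)(2·5+1)(2·5+1) = 605
Δ: 2! 2! 8! / 13! → 1/38610
sum: t=0:+1/2880 t=1:−1/576 t=2:+1/2880 = -1/960
3j²(2 5 5; 0 0 0) = Δ·Π!·Σ² = 10/429  (sign +1)
sum: t=0:+1/20160 = 1/20160
3j²(2 5 5; 2 -4 2) = Δ·Π!·Σ² = 12/715  (sign -1)
combine: 4πI² = 605·10/429·12/715 = 40/169
take √, sign -1: I = -0.13724032

-0.137240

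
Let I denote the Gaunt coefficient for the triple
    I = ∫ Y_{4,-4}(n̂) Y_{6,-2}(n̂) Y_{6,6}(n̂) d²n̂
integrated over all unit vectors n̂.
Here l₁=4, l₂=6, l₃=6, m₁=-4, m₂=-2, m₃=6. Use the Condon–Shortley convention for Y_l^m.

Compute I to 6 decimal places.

0.056161

Checks pass: Σm=0; 16 even; l₃=6∈[2,10].
(2·4+1)(2·6+1)(2·6+1) = 1521
Δ: 4! 4! 8! / 17! → 1/15315300
sum: t=0:+1/829440 t=1:−1/25920 t=2:+1/9216 t=3:−1/25920 t=4:+1/829440 = 7/207360
3j²(4 6 6; 0 0 0) = Δ·Π!·Σ² = 28/2431  (sign +1)
sum: t=4:+1/23224320 = 1/23224320
3j²(4 6 6; -4 -2 6) = Δ·Π!·Σ² = 1/442  (sign +1)
combine: 4πI² = 1521·28/2431·1/442 = 126/3179
take √, sign +1: I = 0.05616103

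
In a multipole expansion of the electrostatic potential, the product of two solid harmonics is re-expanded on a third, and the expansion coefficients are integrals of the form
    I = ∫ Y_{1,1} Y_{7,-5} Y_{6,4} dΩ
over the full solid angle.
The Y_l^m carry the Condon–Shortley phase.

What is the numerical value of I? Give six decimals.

-0.284256

Checks pass: Σm=0; 14 even; l₃=6∈[6,8].
(2·1+1)(2·7+1)(2·6+1) = 585
Δ: 2! 0! 12! / 15! → 1/1365
sum: t=1:−1/518400 = -1/518400
3j²(1 7 6; 0 0 0) = Δ·Π!·Σ² = 7/195  (sign -1)
sum: t=0:+1/14515200 = 1/14515200
3j²(1 7 6; 1 -5 4) = Δ·Π!·Σ² = 22/455  (sign +1)
combine: 4πI² = 585·7/195·22/455 = 66/65
take √, sign -1: I = -0.28425647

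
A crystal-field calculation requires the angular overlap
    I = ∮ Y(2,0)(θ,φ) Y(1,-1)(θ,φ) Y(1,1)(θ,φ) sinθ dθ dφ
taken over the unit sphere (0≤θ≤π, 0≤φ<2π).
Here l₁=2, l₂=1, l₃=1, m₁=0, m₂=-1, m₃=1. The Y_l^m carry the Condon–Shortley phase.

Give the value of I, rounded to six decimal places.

Checks pass: Σm=0; 4 even; l₃=1∈[1,3].
(2·2+1)(2·1+1)(2·1+1) = 45
Δ: 2! 2! 0! / 5! → 1/30
sum: t=1:−1/1 = -1/1
3j²(2 1 1; 0 0 0) = Δ·Π!·Σ² = 2/15  (sign +1)
sum: t=0:+1/4 = 1/4
3j²(2 1 1; 0 -1 1) = Δ·Π!·Σ² = 1/30  (sign +1)
combine: 4πI² = 45·2/15·1/30 = 1/5
take √, sign +1: I = 0.12615663

0.126157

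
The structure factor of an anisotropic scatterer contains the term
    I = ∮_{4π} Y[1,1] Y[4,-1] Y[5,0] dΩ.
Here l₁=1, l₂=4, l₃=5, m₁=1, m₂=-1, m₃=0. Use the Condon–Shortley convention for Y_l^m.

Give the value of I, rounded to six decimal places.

Rules hold: Σm=0, L=10 even, 3≤5≤5.
N = 3·9·11 = 297
Δ = 0!·2!·8!/11! = 1/495
Racah Σ t=0..0: t=0:+1/576 = 1/576
⇒ 3j(1 4 5; 0 0 0)² = 5/99, sgn -1
Racah Σ t=0..0: t=0:+1/1440 = 1/1440
⇒ 3j(1 4 5; 1 -1 0)² = 2/99, sgn -1
4πI² = N·(3j₀)²·(3jₘ)² = 10/33
I = +1·√(0.30303/4π) = 0.15528807

0.155288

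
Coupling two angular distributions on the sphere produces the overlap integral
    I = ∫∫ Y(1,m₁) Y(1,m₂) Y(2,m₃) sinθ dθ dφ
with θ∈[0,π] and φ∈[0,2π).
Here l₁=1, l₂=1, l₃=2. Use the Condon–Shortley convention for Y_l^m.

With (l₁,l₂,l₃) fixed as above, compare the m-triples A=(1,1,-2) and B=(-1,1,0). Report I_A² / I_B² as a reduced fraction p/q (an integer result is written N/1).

6/1

Shared (l₁,l₂,l₃)=(1,1,2): N and (l;000)² cancel in I_A²/I_B².
A: Δ = 0!·2!·2!/5! = 1/30; Racah Σ t=0..0: t=0:+1/4 = 1/4; ⇒ 3j(1 1 2; 1 1 -2)² = 1/5, sgn +1
B: Δ = 0!·2!·2!/5! = 1/30; Racah Σ t=0..0: t=0:+1/4 = 1/4; ⇒ 3j(1 1 2; -1 1 0)² = 1/30, sgn +1
I_A²/I_B² = (1/5)/(1/30) = 6/1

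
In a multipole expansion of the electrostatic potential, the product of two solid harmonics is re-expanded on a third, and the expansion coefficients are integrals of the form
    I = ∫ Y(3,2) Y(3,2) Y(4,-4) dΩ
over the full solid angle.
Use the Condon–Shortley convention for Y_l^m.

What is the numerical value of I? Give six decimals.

Checks pass: Σm=0; 10 even; l₃=4∈[0,6].
(2·3+1)(2·3+1)(2·4+1) = 441
Δ: 2! 4! 4! / 11! → 1/34650
sum: t=0:+1/72 t=1:−1/16 t=2:+1/72 = -5/144
3j²(3 3 4; 0 0 0) = Δ·Π!·Σ² = 2/77  (sign -1)
sum: t=1:−1/576 = -1/576
3j²(3 3 4; 2 2 -4) = Δ·Π!·Σ² = 5/99  (sign -1)
combine: 4πI² = 441·2/77·5/99 = 70/121
take √, sign +1: I = 0.21456131

0.214561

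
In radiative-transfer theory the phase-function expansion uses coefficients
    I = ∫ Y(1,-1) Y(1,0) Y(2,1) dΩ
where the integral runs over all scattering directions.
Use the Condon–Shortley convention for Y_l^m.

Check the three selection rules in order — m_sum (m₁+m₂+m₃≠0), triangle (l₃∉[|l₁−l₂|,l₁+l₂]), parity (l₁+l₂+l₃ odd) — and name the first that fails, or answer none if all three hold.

m₁+m₂+m₃ = -1 + 0 + 1 = 0  ✓
triangle: |1−1|=0 ≤ l₃=2 ≤ 1+1=2  ✓
parity: l₁+l₂+l₃ = 4 is even  ✓

none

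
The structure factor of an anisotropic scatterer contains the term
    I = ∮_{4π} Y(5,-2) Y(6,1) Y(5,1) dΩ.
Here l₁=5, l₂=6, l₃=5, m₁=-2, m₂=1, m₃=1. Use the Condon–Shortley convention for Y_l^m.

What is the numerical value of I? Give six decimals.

0.120248

m-sum 0 ✓  L=16 even ✓  1≤5≤11 ✓
Π(2lᵢ+1) = 11×13×11 = 1573
triangle coeff Δ(5,6,5) = 1/28588560
Σ_t [1,5]: t=1:−1/345600 t=2:+1/13824 t=3:−1/5184 t=4:+1/13824 t=5:−1/345600 = -7/129600
(3j)²=80/7293 [(5 6 5; 0 0 0)], sign=+1
Σ_t [3,6]: t=3:−1/41472 t=4:+1/10368 t=5:−1/23040 t=6:+1/518400 = 1/32400
(3j)²=128/12155 [(5 6 5; -2 1 1)], sign=+1
⇒ 4πI² = 2048/11271
I = (+1)√(2048/11271/(4π)) = 0.12024827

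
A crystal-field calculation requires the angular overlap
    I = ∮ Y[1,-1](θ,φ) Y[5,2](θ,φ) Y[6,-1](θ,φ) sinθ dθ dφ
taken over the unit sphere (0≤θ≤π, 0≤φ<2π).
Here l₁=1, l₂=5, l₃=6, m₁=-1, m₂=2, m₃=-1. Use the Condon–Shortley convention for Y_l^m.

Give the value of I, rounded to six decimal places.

-0.129207

m-sum 0 ✓  L=12 even ✓  4≤6≤6 ✓
Π(2lᵢ+1) = 3×11×13 = 429
triangle coeff Δ(1,5,6) = 1/858
Σ_t [0,0]: t=0:+1/14400 = 1/14400
(3j)²=6/143 [(1 5 6; 0 0 0)], sign=+1
Σ_t [0,0]: t=0:+1/60480 = 1/60480
(3j)²=5/429 [(1 5 6; -1 2 -1)], sign=-1
⇒ 4πI² = 30/143
I = (-1)√(30/143/(4π)) = -0.12920749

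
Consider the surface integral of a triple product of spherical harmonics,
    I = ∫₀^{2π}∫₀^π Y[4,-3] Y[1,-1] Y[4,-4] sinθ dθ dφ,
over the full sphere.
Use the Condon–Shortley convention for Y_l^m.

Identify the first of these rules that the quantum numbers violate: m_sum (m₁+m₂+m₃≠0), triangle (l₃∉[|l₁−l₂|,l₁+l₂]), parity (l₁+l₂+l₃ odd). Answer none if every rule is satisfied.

m_sum

m₁+m₂+m₃ = -3 − 1 − 4 = -8  ✗
triangle: |4−1|=3 ≤ l₃=4 ≤ 4+1=5
parity: l₁+l₂+l₃ = 9 is odd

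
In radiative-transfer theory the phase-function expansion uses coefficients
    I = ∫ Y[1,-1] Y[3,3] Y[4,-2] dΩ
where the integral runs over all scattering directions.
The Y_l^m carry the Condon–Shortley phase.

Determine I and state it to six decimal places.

Rules hold: Σm=0, L=8 even, 2≤4≤4.
N = 3·7·9 = 189
Δ = 0!·2!·6!/9! = 1/252
Racah Σ t=0..0: t=0:+1/36 = 1/36
⇒ 3j(1 3 4; 0 0 0)² = 4/63, sgn +1
Racah Σ t=0..0: t=0:+1/1440 = 1/1440
⇒ 3j(1 3 4; -1 3 -2)² = 1/252, sgn +1
4πI² = N·(3j₀)²·(3jₘ)² = 1/21
I = +1·√(0.047619/4π) = 0.06155813

0.061558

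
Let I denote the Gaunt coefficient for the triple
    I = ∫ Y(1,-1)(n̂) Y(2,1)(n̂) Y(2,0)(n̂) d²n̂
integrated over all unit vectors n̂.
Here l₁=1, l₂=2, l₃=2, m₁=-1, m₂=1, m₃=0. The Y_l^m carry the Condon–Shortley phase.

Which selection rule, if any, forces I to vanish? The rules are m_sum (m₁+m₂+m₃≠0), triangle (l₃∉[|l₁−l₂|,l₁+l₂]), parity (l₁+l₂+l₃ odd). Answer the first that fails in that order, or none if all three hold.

azimuthal sum: -1 + 1 + 0 = 0  ✓
1 ≤ 2 ≤ 3 (triangle on l)  ✓
L = 1 + 2 + 2 = 5 (odd)  ✗

parity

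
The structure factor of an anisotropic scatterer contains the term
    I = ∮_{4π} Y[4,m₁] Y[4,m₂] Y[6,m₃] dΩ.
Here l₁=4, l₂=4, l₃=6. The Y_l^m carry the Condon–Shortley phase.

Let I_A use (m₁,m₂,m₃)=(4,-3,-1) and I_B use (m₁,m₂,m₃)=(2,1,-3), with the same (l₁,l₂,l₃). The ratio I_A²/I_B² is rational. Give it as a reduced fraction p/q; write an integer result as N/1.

2/5

Same 4,4,6: normalisation and zero-m 3j drop out of the ratio.
A: Δ: 2! 6! 6! / 15! → 1/1261260; sum: t=0:+1/172800 = 1/172800; 3j²(4 4 6; 4 -3 -1) = Δ·Π!·Σ² = 7/2145  (sign -1)
B: Δ: 2! 6! 6! / 15! → 1/1261260; sum: t=0:+1/11520 t=1:−1/5760 t=2:+1/51840 = -7/103680; 3j²(4 4 6; 2 1 -3) = Δ·Π!·Σ² = 7/858  (sign +1)
I_A²/I_B² = (7/2145)/(7/858) = 2/5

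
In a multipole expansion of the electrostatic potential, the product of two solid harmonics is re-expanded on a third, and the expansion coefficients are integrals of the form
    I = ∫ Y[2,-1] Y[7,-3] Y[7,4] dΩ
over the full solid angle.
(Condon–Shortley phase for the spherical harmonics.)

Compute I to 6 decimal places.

0.162315

Rules hold: Σm=0, L=16 even, 5≤7≤9.
N = 5·15·15 = 1125
Δ = 2!·2!·12!/17! = 1/185640
Racah Σ t=0..2: t=0:+1/2419200 t=1:−1/518400 t=2:+1/2419200 = -1/907200
⇒ 3j(2 7 7; 0 0 0)² = 56/3315, sgn +1
Racah Σ t=1..2: t=1:−1/4354560 t=2:+1/14515200 = -1/6220800
⇒ 3j(2 7 7; -1 -3 4)² = 77/4420, sgn +1
4πI² = N·(3j₀)²·(3jₘ)² = 16170/48841
I = +1·√(0.331074/4π) = 0.16231468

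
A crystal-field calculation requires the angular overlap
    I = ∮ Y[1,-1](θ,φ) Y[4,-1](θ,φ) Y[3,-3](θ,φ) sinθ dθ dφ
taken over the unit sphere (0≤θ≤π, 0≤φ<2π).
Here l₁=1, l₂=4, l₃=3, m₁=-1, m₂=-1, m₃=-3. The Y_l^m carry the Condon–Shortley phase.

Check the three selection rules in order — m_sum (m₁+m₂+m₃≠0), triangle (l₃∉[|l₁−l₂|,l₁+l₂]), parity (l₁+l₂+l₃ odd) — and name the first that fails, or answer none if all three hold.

m_sum

Σmᵢ = -5  ✗
l₃∈[|l₁−l₂|,l₁+l₂]=[3,5], have l₃=3
Σlᵢ = 8 ⇒ even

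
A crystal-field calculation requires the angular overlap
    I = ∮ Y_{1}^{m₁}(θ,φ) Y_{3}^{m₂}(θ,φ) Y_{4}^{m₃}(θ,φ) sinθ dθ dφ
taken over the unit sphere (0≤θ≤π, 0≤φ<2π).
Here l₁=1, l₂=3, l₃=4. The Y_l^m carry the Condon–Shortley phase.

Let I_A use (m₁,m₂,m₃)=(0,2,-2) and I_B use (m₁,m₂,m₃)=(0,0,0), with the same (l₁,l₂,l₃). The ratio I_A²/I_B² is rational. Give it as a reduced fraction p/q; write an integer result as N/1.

l's match ⇒ only the (l;m) 3-j factors differ between A and B.
A: triangle coeff Δ(1,3,4) = 1/252; Σ_t [0,0]: t=0:+1/120 = 1/120; (3j)²=1/21 [(1 3 4; 0 2 -2)], sign=+1
B: triangle coeff Δ(1,3,4) = 1/252; Σ_t [0,0]: t=0:+1/36 = 1/36; (3j)²=4/63 [(1 3 4; 0 0 0)], sign=+1
I_A²/I_B² = (1/21)/(4/63) = 3/4

3/4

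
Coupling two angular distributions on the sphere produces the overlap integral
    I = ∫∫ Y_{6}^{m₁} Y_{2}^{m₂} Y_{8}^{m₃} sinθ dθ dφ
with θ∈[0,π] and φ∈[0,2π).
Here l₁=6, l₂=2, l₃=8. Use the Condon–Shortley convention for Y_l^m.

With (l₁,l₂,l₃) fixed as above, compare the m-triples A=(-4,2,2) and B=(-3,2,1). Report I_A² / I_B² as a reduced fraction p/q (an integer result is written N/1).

3/7

Shared (l₁,l₂,l₃)=(6,2,8): N and (l;000)² cancel in I_A²/I_B².
A: Δ = 0!·12!·4!/17! = 1/30940; Racah Σ t=0..0: t=0:+1/174182400 = 1/174182400; ⇒ 3j(6 2 8; -4 2 2)² = 3/6188, sgn +1
B: Δ = 0!·12!·4!/17! = 1/30940; Racah Σ t=0..0: t=0:+1/52254720 = 1/52254720; ⇒ 3j(6 2 8; -3 2 1)² = 1/884, sgn -1
I_A²/I_B² = (3/6188)/(1/884) = 3/7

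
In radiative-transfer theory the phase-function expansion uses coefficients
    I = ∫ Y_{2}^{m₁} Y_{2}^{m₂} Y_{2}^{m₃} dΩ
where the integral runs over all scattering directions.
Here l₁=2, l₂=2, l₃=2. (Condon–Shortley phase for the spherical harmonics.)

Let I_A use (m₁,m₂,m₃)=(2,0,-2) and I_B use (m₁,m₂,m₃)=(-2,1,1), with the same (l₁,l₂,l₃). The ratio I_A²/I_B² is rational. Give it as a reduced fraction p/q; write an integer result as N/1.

l's match ⇒ only the (l;m) 3-j factors differ between A and B.
A: triangle coeff Δ(2,2,2) = 1/630; Σ_t [0,0]: t=0:+1/8 = 1/8; (3j)²=2/35 [(2 2 2; 2 0 -2)], sign=+1
B: triangle coeff Δ(2,2,2) = 1/630; Σ_t [2,2]: t=2:+1/4 = 1/4; (3j)²=3/35 [(2 2 2; -2 1 1)], sign=-1
I_A²/I_B² = (2/35)/(3/35) = 2/3

2/3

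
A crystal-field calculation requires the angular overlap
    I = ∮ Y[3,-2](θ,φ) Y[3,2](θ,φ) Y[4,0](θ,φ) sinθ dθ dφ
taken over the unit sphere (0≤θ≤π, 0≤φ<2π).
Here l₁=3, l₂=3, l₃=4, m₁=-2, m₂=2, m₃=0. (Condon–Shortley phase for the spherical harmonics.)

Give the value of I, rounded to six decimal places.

Checks pass: Σm=0; 10 even; l₃=4∈[0,6].
(2·3+1)(2·3+1)(2·4+1) = 441
Δ: 2! 4! 4! / 11! → 1/34650
sum: t=0:+1/72 t=1:−1/16 t=2:+1/72 = -5/144
3j²(3 3 4; 0 0 0) = Δ·Π!·Σ² = 2/77  (sign -1)
sum: t=1:−1/576 t=2:+1/72 = 7/576
3j²(3 3 4; -2 2 0) = Δ·Π!·Σ² = 7/198  (sign +1)
combine: 4πI² = 441·2/77·7/198 = 49/121
take √, sign -1: I = -0.17951487

-0.179515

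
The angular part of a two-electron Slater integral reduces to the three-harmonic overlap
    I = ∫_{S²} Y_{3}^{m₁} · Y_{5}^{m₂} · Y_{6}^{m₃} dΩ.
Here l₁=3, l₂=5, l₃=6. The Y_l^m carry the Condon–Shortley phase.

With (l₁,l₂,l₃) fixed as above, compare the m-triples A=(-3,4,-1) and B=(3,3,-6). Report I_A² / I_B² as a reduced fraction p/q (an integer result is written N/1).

4/11

Same 3,5,6: normalisation and zero-m 3j drop out of the ratio.
A: Δ: 2! 4! 8! / 15! → 1/675675; sum: t=2:+1/241920 = 1/241920; 3j²(3 5 6; -3 4 -1) = Δ·Π!·Σ² = 4/1001  (sign -1)
B: Δ: 2! 4! 8! / 15! → 1/675675; sum: t=0:+1/1935360 = 1/1935360; 3j²(3 5 6; 3 3 -6) = Δ·Π!·Σ² = 1/91  (sign +1)
I_A²/I_B² = (4/1001)/(1/91) = 4/11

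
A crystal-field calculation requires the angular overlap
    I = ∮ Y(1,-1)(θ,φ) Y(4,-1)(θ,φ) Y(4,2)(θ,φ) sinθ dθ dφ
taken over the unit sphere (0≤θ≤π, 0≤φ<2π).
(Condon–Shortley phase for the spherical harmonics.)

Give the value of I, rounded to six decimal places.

Σlᵢ=9 odd — θ-integrand is odd under cosθ→−cosθ; I=0

0.000000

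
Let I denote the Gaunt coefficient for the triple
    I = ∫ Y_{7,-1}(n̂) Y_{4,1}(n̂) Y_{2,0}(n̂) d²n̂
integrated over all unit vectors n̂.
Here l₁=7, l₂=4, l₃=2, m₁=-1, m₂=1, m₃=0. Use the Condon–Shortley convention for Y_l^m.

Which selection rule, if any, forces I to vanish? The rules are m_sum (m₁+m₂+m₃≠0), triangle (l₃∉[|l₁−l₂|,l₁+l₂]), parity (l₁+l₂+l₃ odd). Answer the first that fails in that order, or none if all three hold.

m₁+m₂+m₃ = -1 + 1 + 0 = 0  ✓
triangle: |7−4|=3 ≤ l₃=2 ≤ 7+4=11  ✗
parity: l₁+l₂+l₃ = 13 is odd

triangle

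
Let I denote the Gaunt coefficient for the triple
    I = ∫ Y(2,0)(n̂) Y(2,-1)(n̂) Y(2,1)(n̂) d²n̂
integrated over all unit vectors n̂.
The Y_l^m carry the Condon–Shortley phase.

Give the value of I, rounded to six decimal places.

-0.090112

m-sum 0 ✓  L=6 even ✓  0≤2≤4 ✓
Π(2lᵢ+1) = 5×5×5 = 125
triangle coeff Δ(2,2,2) = 1/630
Σ_t [0,2]: t=0:+1/8 t=1:−1/1 t=2:+1/8 = -3/4
(3j)²=2/35 [(2 2 2; 0 0 0)], sign=-1
Σ_t [0,1]: t=0:+1/4 t=1:−1/2 = -1/4
(3j)²=1/70 [(2 2 2; 0 -1 1)], sign=+1
⇒ 4πI² = 5/49
I = (-1)√(5/49/(4π)) = -0.09011188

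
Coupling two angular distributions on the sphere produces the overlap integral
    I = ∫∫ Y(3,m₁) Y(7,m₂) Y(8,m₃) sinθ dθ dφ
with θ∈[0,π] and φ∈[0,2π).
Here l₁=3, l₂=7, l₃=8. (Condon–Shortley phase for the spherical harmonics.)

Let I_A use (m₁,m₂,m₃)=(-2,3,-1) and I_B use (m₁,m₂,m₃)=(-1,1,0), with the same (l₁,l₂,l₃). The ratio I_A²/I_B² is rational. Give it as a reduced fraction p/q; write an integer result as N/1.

6125/27

Same 3,7,8: normalisation and zero-m 3j drop out of the ratio.
A: Δ: 2! 4! 12! / 19! → 1/5290740; sum: t=1:−1/52254720 t=2:+1/11612160 = 1/14929920; 3j²(3 7 8; -2 3 -1) = Δ·Π!·Σ² = 1225/75582  (sign -1)
B: Δ: 2! 4! 12! / 19! → 1/5290740; sum: t=0:+1/46448640 t=1:−1/3628800 t=2:+1/4147200 = -1/77414400; 3j²(3 7 8; -1 1 0) = Δ·Π!·Σ² = 3/41990  (sign -1)
I_A²/I_B² = (1225/75582)/(3/41990) = 6125/27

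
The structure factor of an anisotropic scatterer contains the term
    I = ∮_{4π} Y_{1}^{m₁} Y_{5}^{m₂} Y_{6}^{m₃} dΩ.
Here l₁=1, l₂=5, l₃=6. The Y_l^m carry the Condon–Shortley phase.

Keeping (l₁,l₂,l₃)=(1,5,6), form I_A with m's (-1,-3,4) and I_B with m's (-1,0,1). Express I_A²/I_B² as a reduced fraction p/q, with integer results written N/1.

l's match ⇒ only the (l;m) 3-j factors differ between A and B.
A: triangle coeff Δ(1,5,6) = 1/858; Σ_t [0,0]: t=0:+1/161280 = 1/161280; (3j)²=15/286 [(1 5 6; -1 -3 4)], sign=+1
B: triangle coeff Δ(1,5,6) = 1/858; Σ_t [0,0]: t=0:+1/28800 = 1/28800; (3j)²=7/286 [(1 5 6; -1 0 1)], sign=-1
I_A²/I_B² = (15/286)/(7/286) = 15/7

15/7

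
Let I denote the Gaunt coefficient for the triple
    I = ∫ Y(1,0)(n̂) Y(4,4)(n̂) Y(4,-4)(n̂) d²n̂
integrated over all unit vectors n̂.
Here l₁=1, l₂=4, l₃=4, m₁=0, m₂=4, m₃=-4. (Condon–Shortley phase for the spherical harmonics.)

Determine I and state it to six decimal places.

L=9 odd ⇒ parity kills the (l;000) factor ⇒ I = 0

0.000000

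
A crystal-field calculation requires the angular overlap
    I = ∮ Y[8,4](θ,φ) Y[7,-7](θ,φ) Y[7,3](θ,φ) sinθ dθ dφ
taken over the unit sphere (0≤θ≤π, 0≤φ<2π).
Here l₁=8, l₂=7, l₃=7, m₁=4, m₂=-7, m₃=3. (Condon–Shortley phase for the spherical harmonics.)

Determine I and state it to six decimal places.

Rules hold: Σm=0, L=22 even, 1≤7≤15.
N = 17·15·15 = 3825
Δ = 8!·8!·6!/23! = 1/22086194130
Racah Σ t=1..7: t=1:−1/18289152000 t=2:+1/248832000 t=3:−1/24883200 t=4:+1/11943936 t=5:−1/24883200 t=6:+1/248832000 t=7:−1/18289152000 = 11/975421440
⇒ 3j(8 7 7; 0 0 0)² = 1750/289731, sgn -1
Racah Σ t=0..0: t=0:+1/16721510400 = 1/16721510400
⇒ 3j(8 7 7; 4 -7 3)² = 105/7429, sgn +1
4πI² = N·(3j₀)²·(3jₘ)² = 13781250/42204149
I = -1·√(0.326538/4π) = -0.16119880

-0.161199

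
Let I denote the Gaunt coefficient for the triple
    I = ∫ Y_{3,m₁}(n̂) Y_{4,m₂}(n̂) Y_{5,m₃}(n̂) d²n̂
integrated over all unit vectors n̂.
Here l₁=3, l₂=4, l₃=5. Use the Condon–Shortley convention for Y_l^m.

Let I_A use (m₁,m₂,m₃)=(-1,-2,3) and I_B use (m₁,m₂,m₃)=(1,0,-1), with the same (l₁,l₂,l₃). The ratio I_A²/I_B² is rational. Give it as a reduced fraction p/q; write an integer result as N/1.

1701/605

l's match ⇒ only the (l;m) 3-j factors differ between A and B.
A: triangle coeff Δ(3,4,5) = 1/180180; Σ_t [0,2]: t=0:+1/2304 t=1:−1/720 t=2:+1/5760 = -1/1280; (3j)²=27/1430 [(3 4 5; -1 -2 3)], sign=-1
B: triangle coeff Δ(3,4,5) = 1/180180; Σ_t [0,2]: t=0:+1/384 t=1:−1/216 t=2:+1/2304 = -11/6912; (3j)²=11/1638 [(3 4 5; 1 0 -1)], sign=-1
I_A²/I_B² = (27/1430)/(11/1638) = 1701/605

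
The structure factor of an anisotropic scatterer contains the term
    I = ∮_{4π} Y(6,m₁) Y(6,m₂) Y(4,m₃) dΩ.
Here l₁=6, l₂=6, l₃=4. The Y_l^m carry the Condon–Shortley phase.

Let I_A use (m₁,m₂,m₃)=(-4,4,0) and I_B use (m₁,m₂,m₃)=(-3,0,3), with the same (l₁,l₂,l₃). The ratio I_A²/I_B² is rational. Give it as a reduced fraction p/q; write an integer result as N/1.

l's match ⇒ only the (l;m) 3-j factors differ between A and B.
A: triangle coeff Δ(6,6,4) = 1/15315300; Σ_t [6,8]: t=6:+1/829440 t=7:−1/181440 t=8:+1/645120 = -1/362880; (3j)²=256/17017 [(6 6 4; -4 4 0)], sign=-1
B: triangle coeff Δ(6,6,4) = 1/15315300; Σ_t [5,6]: t=5:−1/103680 t=6:+1/207360 = -1/207360; (3j)²=21/2431 [(6 6 4; -3 0 3)], sign=+1
I_A²/I_B² = (256/17017)/(21/2431) = 256/147

256/147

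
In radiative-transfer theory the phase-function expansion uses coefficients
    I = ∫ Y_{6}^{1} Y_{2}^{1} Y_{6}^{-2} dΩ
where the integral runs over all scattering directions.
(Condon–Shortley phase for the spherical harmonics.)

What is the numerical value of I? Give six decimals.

Checks pass: Σm=0; 14 even; l₃=6∈[4,8].
(2·6+1)(2·2+1)(2·6+1) = 845
Δ: 2! 10! 2! / 15! → 1/90090
sum: t=0:+1/69120 t=1:−1/14400 t=2:+1/69120 = -7/172800
3j²(6 2 6; 0 0 0) = Δ·Π!·Σ² = 14/715  (sign -1)
sum: t=1:−1/34560 t=2:+1/60480 = -1/80640
3j²(6 2 6; 1 1 -2) = Δ·Π!·Σ² = 6/1001  (sign -1)
combine: 4πI² = 845·14/715·6/1001 = 12/121
take √, sign +1: I = 0.08883682

0.088837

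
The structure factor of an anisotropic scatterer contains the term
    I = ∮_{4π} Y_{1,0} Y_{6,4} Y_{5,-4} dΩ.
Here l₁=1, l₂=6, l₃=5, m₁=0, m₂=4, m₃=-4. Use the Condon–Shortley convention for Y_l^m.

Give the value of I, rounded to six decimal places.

m-sum 0 ✓  L=12 even ✓  5≤5≤7 ✓
Π(2lᵢ+1) = 3×13×11 = 429
triangle coeff Δ(1,6,5) = 1/858
Σ_t [1,1]: t=1:−1/14400 = -1/14400
(3j)²=6/143 [(1 6 5; 0 0 0)], sign=+1
Σ_t [1,1]: t=1:−1/362880 = -1/362880
(3j)²=10/429 [(1 6 5; 0 4 -4)], sign=+1
⇒ 4πI² = 60/143
I = (+1)√(60/143/(4π)) = 0.18272698

0.182727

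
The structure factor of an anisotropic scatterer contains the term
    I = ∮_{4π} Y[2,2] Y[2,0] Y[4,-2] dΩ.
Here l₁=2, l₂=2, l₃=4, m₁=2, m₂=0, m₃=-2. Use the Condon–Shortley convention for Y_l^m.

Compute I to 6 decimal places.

Checks pass: Σm=0; 8 even; l₃=4∈[0,4].
(2·2+1)(2·2+1)(2·4+1) = 225
Δ: 0! 4! 4! / 9! → 1/630
sum: t=0:+1/16 = 1/16
3j²(2 2 4; 0 0 0) = Δ·Π!·Σ² = 2/35  (sign +1)
sum: t=0:+1/96 = 1/96
3j²(2 2 4; 2 0 -2) = Δ·Π!·Σ² = 1/42  (sign +1)
combine: 4πI² = 225·2/35·1/42 = 15/49
take √, sign +1: I = 0.15607835

0.156078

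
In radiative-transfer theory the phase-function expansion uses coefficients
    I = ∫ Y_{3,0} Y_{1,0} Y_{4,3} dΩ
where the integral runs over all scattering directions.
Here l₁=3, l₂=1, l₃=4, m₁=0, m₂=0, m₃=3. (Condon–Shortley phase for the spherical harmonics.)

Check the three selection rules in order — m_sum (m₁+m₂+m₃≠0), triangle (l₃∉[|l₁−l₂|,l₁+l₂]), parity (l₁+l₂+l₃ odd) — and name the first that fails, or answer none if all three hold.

m_sum

m₁+m₂+m₃ = 0 + 0 + 3 = 3  ✗
triangle: |3−1|=2 ≤ l₃=4 ≤ 3+1=4
parity: l₁+l₂+l₃ = 8 is even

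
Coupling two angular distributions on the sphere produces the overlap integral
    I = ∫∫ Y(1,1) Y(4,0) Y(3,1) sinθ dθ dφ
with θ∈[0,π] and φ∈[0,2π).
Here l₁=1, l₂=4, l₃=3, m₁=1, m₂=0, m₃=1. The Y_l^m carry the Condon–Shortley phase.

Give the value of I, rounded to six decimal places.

Σmᵢ = 2 ≠ 0, so the φ-integral vanishes; I = 0

0.000000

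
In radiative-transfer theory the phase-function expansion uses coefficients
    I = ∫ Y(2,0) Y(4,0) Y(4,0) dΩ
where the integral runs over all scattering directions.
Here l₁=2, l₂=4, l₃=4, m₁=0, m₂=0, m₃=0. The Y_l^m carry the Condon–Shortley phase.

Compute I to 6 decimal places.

0.163840

Checks pass: Σm=0; 10 even; l₃=4∈[2,6].
(2·2+1)(2·4+1)(2·4+1) = 405
Δ: 2! 2! 6! / 11! → 1/13860
sum: t=0:+1/192 t=1:−1/36 t=2:+1/192 = -5/288
3j²(2 4 4; 0 0 0) = Δ·Π!·Σ² = 20/693  (sign -1)
(m-triple is (0,0,0) — same symbol as above.)
combine: 4πI² = 405·20/693·20/693 = 2000/5929
take √, sign +1: I = 0.16383977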